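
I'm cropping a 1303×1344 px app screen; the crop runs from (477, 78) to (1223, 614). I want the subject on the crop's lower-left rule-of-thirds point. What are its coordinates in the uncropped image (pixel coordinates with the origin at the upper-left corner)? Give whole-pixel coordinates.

Crop width = 1223 − 477 = 746 px; one third is 248.67 px.
Crop height = 614 − 78 = 536 px; one third is 178.67 px.
The lower-left point is one-third across and two-thirds down within the crop:
x = 477 + 1 × 248.67 ≈ 726; y = 78 + 2 × 178.67 ≈ 435.

x = 726 px, y = 435 px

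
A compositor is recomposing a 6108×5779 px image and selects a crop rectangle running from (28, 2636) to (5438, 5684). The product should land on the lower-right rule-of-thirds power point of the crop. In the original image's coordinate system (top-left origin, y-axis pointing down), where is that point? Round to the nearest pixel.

Crop width = 5438 − 28 = 5410 px; one third is 1803.33 px.
Crop height = 5684 − 2636 = 3048 px; one third is 1016.00 px.
The lower-right point is two-thirds across and two-thirds down within the crop:
x = 28 + 2 × 1803.33 ≈ 3635; y = 2636 + 2 × 1016.00 ≈ 4668.

x = 3635 px, y = 4668 px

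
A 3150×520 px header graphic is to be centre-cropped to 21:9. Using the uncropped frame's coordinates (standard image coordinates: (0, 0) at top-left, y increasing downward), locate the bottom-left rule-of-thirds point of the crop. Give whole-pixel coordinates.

(1373, 347)

3150/520 > 21/9, so the 21:9 crop keeps the full height 520 and trims width to 520 × 21/9 = 1213.33 px.
Left offset = (3150 − 1213.33)/2 = 968.33 px; top offset = 0.
Bottom-left is one-third across and two-thirds down within the crop:
x = 968.33 + 1 × 1213.33/3 ≈ 1373; y = 0.00 + 2 × 520.00/3 ≈ 347.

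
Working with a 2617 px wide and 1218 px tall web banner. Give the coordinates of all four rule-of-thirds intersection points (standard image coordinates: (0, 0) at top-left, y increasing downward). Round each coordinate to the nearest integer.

One third of 2617 is 872.33; one third of 1218 is 406.
Vertical third lines at x = 872 and x = 1745; horizontal third lines at y = 406 and y = 812.

(872, 406), (1745, 406), (872, 812), (1745, 812)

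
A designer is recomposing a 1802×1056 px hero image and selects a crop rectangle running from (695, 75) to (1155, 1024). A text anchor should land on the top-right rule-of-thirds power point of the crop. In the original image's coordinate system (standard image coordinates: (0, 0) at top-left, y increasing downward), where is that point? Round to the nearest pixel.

(1002, 391)

Crop width = 1155 − 695 = 460 px; one third is 153.33 px.
Crop height = 1024 − 75 = 949 px; one third is 316.33 px.
The top-right point is two-thirds across and one-third down within the crop:
x = 695 + 2 × 153.33 ≈ 1002; y = 75 + 1 × 316.33 ≈ 391.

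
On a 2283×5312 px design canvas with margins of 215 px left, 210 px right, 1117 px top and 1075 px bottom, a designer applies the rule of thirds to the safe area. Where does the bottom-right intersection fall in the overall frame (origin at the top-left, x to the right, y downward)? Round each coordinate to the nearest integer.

Content width = 2283 − 215 − 210 = 1858 px; content height = 5312 − 1117 − 1075 = 3120 px.
Bottom-right is two-thirds across and two-thirds down within the safe area.
x = 215 + 2 × 1858/3 = 215 + 1238.67 ≈ 1454
y = 1117 + 2 × 3120/3 = 1117 + 2080.00 ≈ 3197

x = 1454 px, y = 3197 px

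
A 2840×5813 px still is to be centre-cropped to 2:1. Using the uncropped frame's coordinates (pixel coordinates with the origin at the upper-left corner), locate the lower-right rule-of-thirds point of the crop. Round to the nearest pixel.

x = 1893 px, y = 3143 px

2840/5813 < 2/1, so the 2:1 crop keeps the full width 2840 and trims height to 2840 × 1/2 = 1420.00 px.
Top offset = (5813 − 1420.00)/2 = 2196.50 px; left offset = 0.
Lower-right is two-thirds across and two-thirds down within the crop:
x = 0.00 + 2 × 2840.00/3 ≈ 1893; y = 2196.50 + 2 × 1420.00/3 ≈ 3143.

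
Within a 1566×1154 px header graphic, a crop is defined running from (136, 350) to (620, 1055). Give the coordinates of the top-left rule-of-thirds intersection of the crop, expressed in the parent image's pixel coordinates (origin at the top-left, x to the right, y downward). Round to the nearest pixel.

x = 297 px, y = 585 px

Crop width = 620 − 136 = 484 px; one third is 161.33 px.
Crop height = 1055 − 350 = 705 px; one third is 235.00 px.
The top-left point is one-third across and one-third down within the crop:
x = 136 + 1 × 161.33 ≈ 297; y = 350 + 1 × 235.00 ≈ 585.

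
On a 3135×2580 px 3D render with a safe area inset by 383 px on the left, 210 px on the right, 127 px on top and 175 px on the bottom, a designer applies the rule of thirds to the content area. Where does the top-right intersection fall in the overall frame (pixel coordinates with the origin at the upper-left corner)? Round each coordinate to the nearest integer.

Content width = 3135 − 383 − 210 = 2542 px; content height = 2580 − 127 − 175 = 2278 px.
Top-right is two-thirds across and one-third down within the content area.
x = 383 + 2 × 2542/3 = 383 + 1694.67 ≈ 2078
y = 127 + 1 × 2278/3 = 127 + 759.33 ≈ 886

(2078, 886)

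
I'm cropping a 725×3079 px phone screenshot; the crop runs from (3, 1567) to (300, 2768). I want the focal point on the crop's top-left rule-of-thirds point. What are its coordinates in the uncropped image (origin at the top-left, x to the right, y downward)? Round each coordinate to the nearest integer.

x = 102 px, y = 1967 px

Crop width = 300 − 3 = 297 px; one third is 99.00 px.
Crop height = 2768 − 1567 = 1201 px; one third is 400.33 px.
The top-left point is one-third across and one-third down within the crop:
x = 3 + 1 × 99.00 ≈ 102; y = 1567 + 1 × 400.33 ≈ 1967.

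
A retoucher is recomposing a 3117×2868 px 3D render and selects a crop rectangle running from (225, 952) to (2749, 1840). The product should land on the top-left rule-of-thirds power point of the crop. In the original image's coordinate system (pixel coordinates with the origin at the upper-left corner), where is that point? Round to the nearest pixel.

Crop width = 2749 − 225 = 2524 px; one third is 841.33 px.
Crop height = 1840 − 952 = 888 px; one third is 296.00 px.
The top-left point is one-third across and one-third down within the crop:
x = 225 + 1 × 841.33 ≈ 1066; y = 952 + 1 × 296.00 ≈ 1248.

(1066, 1248)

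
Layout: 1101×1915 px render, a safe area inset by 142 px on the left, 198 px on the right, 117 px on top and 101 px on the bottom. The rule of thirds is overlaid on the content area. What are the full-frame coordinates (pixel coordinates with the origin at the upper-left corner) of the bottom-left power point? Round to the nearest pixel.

Content width = 1101 − 142 − 198 = 761 px; content height = 1915 − 117 − 101 = 1697 px.
Bottom-left is one-third across and two-thirds down within the content area.
x = 142 + 1 × 761/3 = 142 + 253.67 ≈ 396
y = 117 + 2 × 1697/3 = 117 + 1131.33 ≈ 1248

(396, 1248)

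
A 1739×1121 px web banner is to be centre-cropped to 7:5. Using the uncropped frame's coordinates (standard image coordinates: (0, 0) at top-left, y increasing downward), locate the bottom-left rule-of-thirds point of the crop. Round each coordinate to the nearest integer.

x = 608 px, y = 747 px

1739/1121 > 7/5, so the 7:5 crop keeps the full height 1121 and trims width to 1121 × 7/5 = 1569.40 px.
Left offset = (1739 − 1569.40)/2 = 84.80 px; top offset = 0.
Bottom-left is one-third across and two-thirds down within the crop:
x = 84.80 + 1 × 1569.40/3 ≈ 608; y = 0.00 + 2 × 1121.00/3 ≈ 747.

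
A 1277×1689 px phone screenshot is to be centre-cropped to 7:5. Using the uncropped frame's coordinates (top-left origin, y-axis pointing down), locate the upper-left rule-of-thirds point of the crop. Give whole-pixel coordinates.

x = 426 px, y = 692 px

1277/1689 < 7/5, so the 7:5 crop keeps the full width 1277 and trims height to 1277 × 5/7 = 912.14 px.
Top offset = (1689 − 912.14)/2 = 388.43 px; left offset = 0.
Upper-left is one-third across and one-third down within the crop:
x = 0.00 + 1 × 1277.00/3 ≈ 426; y = 388.43 + 1 × 912.14/3 ≈ 692.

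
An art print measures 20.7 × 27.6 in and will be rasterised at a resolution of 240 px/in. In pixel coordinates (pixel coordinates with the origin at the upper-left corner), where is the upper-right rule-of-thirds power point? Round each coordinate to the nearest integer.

In pixels the canvas is 20.7 × 240 = 4968 wide and 27.6 × 240 = 6624 tall.
The upper-right point is two-thirds across and one-third down:
x = 2 × 4968/3 ≈ 3312; y = 1 × 6624/3 ≈ 2208.

x = 3312 px, y = 2208 px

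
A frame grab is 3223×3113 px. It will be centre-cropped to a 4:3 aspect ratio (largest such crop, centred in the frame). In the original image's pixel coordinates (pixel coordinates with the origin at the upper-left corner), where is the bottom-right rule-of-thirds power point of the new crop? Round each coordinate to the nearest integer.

3223/3113 < 4/3, so the 4:3 crop keeps the full width 3223 and trims height to 3223 × 3/4 = 2417.25 px.
Top offset = (3113 − 2417.25)/2 = 347.88 px; left offset = 0.
Bottom-right is two-thirds across and two-thirds down within the crop:
x = 0.00 + 2 × 3223.00/3 ≈ 2149; y = 347.88 + 2 × 2417.25/3 ≈ 1959.

x = 2149 px, y = 1959 px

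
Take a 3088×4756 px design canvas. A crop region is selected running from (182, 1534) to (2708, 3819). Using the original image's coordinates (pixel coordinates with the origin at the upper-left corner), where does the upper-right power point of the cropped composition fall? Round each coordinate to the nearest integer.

x = 1866 px, y = 2296 px

Crop width = 2708 − 182 = 2526 px; one third is 842.00 px.
Crop height = 3819 − 1534 = 2285 px; one third is 761.67 px.
The upper-right point is two-thirds across and one-third down within the crop:
x = 182 + 2 × 842.00 ≈ 1866; y = 1534 + 1 × 761.67 ≈ 2296.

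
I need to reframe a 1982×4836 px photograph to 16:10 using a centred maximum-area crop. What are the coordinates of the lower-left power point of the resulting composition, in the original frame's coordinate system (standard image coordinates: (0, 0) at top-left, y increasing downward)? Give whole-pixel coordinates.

1982/4836 < 16/10, so the 16:10 crop keeps the full width 1982 and trims height to 1982 × 10/16 = 1238.75 px.
Top offset = (4836 − 1238.75)/2 = 1798.62 px; left offset = 0.
Lower-left is one-third across and two-thirds down within the crop:
x = 0.00 + 1 × 1982.00/3 ≈ 661; y = 1798.62 + 2 × 1238.75/3 ≈ 2624.

x = 661 px, y = 2624 px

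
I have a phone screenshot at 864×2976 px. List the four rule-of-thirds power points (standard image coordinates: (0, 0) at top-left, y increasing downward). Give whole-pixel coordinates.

One third of 864 is 288; one third of 2976 is 992.
Vertical third lines at x = 288 and x = 576; horizontal third lines at y = 992 and y = 1984.

(288, 992), (576, 992), (288, 1984), (576, 1984)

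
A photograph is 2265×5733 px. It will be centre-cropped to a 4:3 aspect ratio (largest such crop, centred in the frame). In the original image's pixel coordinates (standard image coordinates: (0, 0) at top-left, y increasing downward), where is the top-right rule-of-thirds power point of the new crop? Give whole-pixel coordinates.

x = 1510 px, y = 2583 px

2265/5733 < 4/3, so the 4:3 crop keeps the full width 2265 and trims height to 2265 × 3/4 = 1698.75 px.
Top offset = (5733 − 1698.75)/2 = 2017.12 px; left offset = 0.
Top-right is two-thirds across and one-third down within the crop:
x = 0.00 + 2 × 2265.00/3 ≈ 1510; y = 2017.12 + 1 × 1698.75/3 ≈ 2583.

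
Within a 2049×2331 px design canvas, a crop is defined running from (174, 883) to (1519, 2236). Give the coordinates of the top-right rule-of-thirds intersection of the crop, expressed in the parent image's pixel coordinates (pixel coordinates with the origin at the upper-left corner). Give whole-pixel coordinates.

Crop width = 1519 − 174 = 1345 px; one third is 448.33 px.
Crop height = 2236 − 883 = 1353 px; one third is 451.00 px.
The top-right point is two-thirds across and one-third down within the crop:
x = 174 + 2 × 448.33 ≈ 1071; y = 883 + 1 × 451.00 ≈ 1334.

(1071, 1334)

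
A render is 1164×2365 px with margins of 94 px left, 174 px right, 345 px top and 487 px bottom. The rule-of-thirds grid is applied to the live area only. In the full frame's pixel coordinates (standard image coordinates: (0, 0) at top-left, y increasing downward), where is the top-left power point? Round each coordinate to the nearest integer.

Content width = 1164 − 94 − 174 = 896 px; content height = 2365 − 345 − 487 = 1533 px.
Top-left is one-third across and one-third down within the live area.
x = 94 + 1 × 896/3 = 94 + 298.67 ≈ 393
y = 345 + 1 × 1533/3 = 345 + 511.00 ≈ 856

(393, 856)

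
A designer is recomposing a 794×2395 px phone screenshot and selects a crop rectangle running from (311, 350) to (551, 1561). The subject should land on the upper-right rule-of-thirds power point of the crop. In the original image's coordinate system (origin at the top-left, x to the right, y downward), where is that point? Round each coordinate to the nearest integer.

x = 471 px, y = 754 px

Crop width = 551 − 311 = 240 px; one third is 80.00 px.
Crop height = 1561 − 350 = 1211 px; one third is 403.67 px.
The upper-right point is two-thirds across and one-third down within the crop:
x = 311 + 2 × 80.00 ≈ 471; y = 350 + 1 × 403.67 ≈ 754.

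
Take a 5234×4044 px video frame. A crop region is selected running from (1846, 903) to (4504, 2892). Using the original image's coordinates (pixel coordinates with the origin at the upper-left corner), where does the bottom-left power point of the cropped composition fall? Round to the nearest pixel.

(2732, 2229)

Crop width = 4504 − 1846 = 2658 px; one third is 886.00 px.
Crop height = 2892 − 903 = 1989 px; one third is 663.00 px.
The bottom-left point is one-third across and two-thirds down within the crop:
x = 1846 + 1 × 886.00 ≈ 2732; y = 903 + 2 × 663.00 ≈ 2229.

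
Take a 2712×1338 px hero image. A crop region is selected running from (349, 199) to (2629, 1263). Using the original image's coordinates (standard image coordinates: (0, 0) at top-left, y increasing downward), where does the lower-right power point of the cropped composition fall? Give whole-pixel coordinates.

(1869, 908)

Crop width = 2629 − 349 = 2280 px; one third is 760.00 px.
Crop height = 1263 − 199 = 1064 px; one third is 354.67 px.
The lower-right point is two-thirds across and two-thirds down within the crop:
x = 349 + 2 × 760.00 ≈ 1869; y = 199 + 2 × 354.67 ≈ 908.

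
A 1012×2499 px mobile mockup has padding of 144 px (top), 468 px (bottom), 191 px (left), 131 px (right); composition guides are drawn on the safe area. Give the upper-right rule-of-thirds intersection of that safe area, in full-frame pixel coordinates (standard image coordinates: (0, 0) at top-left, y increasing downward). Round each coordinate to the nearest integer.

x = 651 px, y = 773 px

Content width = 1012 − 191 − 131 = 690 px; content height = 2499 − 144 − 468 = 1887 px.
Upper-right is two-thirds across and one-third down within the safe area.
x = 191 + 2 × 690/3 = 191 + 460.00 ≈ 651
y = 144 + 1 × 1887/3 = 144 + 629.00 ≈ 773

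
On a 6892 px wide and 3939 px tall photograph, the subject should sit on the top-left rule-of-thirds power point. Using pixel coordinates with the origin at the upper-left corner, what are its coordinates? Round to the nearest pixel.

The top-left point sits one-third of the way across and one-third of the way down.
x = 1 × 6892/3 ≈ 2297; y = 1 × 3939/3 ≈ 1313.

x = 2297 px, y = 1313 px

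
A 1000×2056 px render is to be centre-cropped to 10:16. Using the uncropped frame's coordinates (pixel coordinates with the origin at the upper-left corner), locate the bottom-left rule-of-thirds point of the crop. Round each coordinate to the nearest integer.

1000/2056 < 10/16, so the 10:16 crop keeps the full width 1000 and trims height to 1000 × 16/10 = 1600.00 px.
Top offset = (2056 − 1600.00)/2 = 228.00 px; left offset = 0.
Bottom-left is one-third across and two-thirds down within the crop:
x = 0.00 + 1 × 1000.00/3 ≈ 333; y = 228.00 + 2 × 1600.00/3 ≈ 1295.

(333, 1295)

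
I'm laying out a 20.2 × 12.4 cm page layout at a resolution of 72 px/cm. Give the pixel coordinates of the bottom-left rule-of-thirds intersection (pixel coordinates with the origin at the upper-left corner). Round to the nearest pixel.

In pixels the canvas is 20.2 × 72 = 1454.4 wide and 12.4 × 72 = 892.8 tall.
The bottom-left point is one-third across and two-thirds down:
x = 1 × 1454.4/3 ≈ 485; y = 2 × 892.8/3 ≈ 595.

(485, 595)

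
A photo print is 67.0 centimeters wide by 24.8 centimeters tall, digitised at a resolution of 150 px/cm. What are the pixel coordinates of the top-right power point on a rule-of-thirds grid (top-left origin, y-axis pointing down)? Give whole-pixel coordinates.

In pixels the canvas is 67.0 × 150 = 10050 wide and 24.8 × 150 = 3720 tall.
The top-right point is two-thirds across and one-third down:
x = 2 × 10050/3 ≈ 6700; y = 1 × 3720/3 ≈ 1240.

x = 6700 px, y = 1240 px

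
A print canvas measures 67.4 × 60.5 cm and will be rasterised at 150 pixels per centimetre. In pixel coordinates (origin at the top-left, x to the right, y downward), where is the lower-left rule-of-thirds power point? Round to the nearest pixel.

In pixels the canvas is 67.4 × 150 = 10110 wide and 60.5 × 150 = 9075 tall.
The lower-left point is one-third across and two-thirds down:
x = 1 × 10110/3 ≈ 3370; y = 2 × 9075/3 ≈ 6050.

x = 3370 px, y = 6050 px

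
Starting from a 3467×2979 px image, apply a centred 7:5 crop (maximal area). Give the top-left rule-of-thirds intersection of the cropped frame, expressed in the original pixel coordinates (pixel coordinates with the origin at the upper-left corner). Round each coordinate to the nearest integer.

3467/2979 < 7/5, so the 7:5 crop keeps the full width 3467 and trims height to 3467 × 5/7 = 2476.43 px.
Top offset = (2979 − 2476.43)/2 = 251.29 px; left offset = 0.
Top-left is one-third across and one-third down within the crop:
x = 0.00 + 1 × 3467.00/3 ≈ 1156; y = 251.29 + 1 × 2476.43/3 ≈ 1077.

x = 1156 px, y = 1077 px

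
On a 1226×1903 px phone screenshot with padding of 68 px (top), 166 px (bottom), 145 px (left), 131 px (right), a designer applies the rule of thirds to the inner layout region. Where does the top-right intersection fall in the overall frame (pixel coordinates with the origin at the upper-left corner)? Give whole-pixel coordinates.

x = 778 px, y = 624 px

Content width = 1226 − 145 − 131 = 950 px; content height = 1903 − 68 − 166 = 1669 px.
Top-right is two-thirds across and one-third down within the inner layout region.
x = 145 + 2 × 950/3 = 145 + 633.33 ≈ 778
y = 68 + 1 × 1669/3 = 68 + 556.33 ≈ 624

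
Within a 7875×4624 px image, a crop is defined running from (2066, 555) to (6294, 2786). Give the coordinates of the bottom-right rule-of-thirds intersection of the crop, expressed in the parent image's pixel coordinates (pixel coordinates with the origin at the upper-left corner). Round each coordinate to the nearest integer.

(4885, 2042)

Crop width = 6294 − 2066 = 4228 px; one third is 1409.33 px.
Crop height = 2786 − 555 = 2231 px; one third is 743.67 px.
The bottom-right point is two-thirds across and two-thirds down within the crop:
x = 2066 + 2 × 1409.33 ≈ 4885; y = 555 + 2 × 743.67 ≈ 2042.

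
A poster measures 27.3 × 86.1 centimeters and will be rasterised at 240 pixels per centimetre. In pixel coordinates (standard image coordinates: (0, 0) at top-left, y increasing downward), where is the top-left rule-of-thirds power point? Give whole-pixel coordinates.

(2184, 6888)

In pixels the canvas is 27.3 × 240 = 6552 wide and 86.1 × 240 = 20664 tall.
The top-left point is one-third across and one-third down:
x = 1 × 6552/3 ≈ 2184; y = 1 × 20664/3 ≈ 6888.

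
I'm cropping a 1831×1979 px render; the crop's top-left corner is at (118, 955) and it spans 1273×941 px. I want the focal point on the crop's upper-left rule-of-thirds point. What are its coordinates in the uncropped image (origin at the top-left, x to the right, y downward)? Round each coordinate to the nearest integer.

One third of the crop width 1273 is 424.33 px.
One third of the crop height 941 is 313.67 px.
The upper-left point is one-third across and one-third down within the crop:
x = 118 + 1 × 424.33 ≈ 542; y = 955 + 1 × 313.67 ≈ 1269.

(542, 1269)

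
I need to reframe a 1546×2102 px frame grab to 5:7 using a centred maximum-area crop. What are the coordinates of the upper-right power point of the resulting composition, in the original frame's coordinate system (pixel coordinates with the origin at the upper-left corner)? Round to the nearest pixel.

(1023, 701)

1546/2102 > 5/7, so the 5:7 crop keeps the full height 2102 and trims width to 2102 × 5/7 = 1501.43 px.
Left offset = (1546 − 1501.43)/2 = 22.29 px; top offset = 0.
Upper-right is two-thirds across and one-third down within the crop:
x = 22.29 + 2 × 1501.43/3 ≈ 1023; y = 0.00 + 1 × 2102.00/3 ≈ 701.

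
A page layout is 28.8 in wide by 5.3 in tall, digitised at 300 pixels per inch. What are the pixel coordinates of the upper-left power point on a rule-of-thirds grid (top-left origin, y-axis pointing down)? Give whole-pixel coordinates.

x = 2880 px, y = 530 px

In pixels the canvas is 28.8 × 300 = 8640 wide and 5.3 × 300 = 1590 tall.
The upper-left point is one-third across and one-third down:
x = 1 × 8640/3 ≈ 2880; y = 1 × 1590/3 ≈ 530.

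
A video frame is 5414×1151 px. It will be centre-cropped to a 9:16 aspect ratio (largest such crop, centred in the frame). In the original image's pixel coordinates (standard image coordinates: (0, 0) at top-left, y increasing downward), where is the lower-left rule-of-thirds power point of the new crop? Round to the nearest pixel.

x = 2599 px, y = 767 px

5414/1151 > 9/16, so the 9:16 crop keeps the full height 1151 and trims width to 1151 × 9/16 = 647.44 px.
Left offset = (5414 − 647.44)/2 = 2383.28 px; top offset = 0.
Lower-left is one-third across and two-thirds down within the crop:
x = 2383.28 + 1 × 647.44/3 ≈ 2599; y = 0.00 + 2 × 1151.00/3 ≈ 767.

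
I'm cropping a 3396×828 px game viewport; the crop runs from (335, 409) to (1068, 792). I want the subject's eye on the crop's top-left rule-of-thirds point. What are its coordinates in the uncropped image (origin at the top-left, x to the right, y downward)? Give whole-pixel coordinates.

(579, 537)

Crop width = 1068 − 335 = 733 px; one third is 244.33 px.
Crop height = 792 − 409 = 383 px; one third is 127.67 px.
The top-left point is one-third across and one-third down within the crop:
x = 335 + 1 × 244.33 ≈ 579; y = 409 + 1 × 127.67 ≈ 537.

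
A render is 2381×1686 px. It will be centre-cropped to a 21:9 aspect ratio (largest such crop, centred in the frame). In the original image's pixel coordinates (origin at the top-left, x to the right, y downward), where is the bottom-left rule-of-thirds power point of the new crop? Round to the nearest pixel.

2381/1686 < 21/9, so the 21:9 crop keeps the full width 2381 and trims height to 2381 × 9/21 = 1020.43 px.
Top offset = (1686 − 1020.43)/2 = 332.79 px; left offset = 0.
Bottom-left is one-third across and two-thirds down within the crop:
x = 0.00 + 1 × 2381.00/3 ≈ 794; y = 332.79 + 2 × 1020.43/3 ≈ 1013.

(794, 1013)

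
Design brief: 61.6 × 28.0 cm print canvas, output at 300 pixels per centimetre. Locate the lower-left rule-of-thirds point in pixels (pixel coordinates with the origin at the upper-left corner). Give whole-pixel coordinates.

(6160, 5600)

In pixels the canvas is 61.6 × 300 = 18480 wide and 28.0 × 300 = 8400 tall.
The lower-left point is one-third across and two-thirds down:
x = 1 × 18480/3 ≈ 6160; y = 2 × 8400/3 ≈ 5600.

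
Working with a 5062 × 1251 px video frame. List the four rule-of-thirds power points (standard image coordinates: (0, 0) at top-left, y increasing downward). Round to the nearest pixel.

One third of 5062 is 1687.33; one third of 1251 is 417.
Vertical third lines at x = 1687 and x = 3375; horizontal third lines at y = 417 and y = 834.

(1687, 417), (3375, 417), (1687, 834), (3375, 834)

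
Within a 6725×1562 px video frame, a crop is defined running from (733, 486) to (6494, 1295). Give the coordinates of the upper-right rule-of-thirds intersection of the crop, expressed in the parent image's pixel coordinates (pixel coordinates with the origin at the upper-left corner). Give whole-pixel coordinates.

Crop width = 6494 − 733 = 5761 px; one third is 1920.33 px.
Crop height = 1295 − 486 = 809 px; one third is 269.67 px.
The upper-right point is two-thirds across and one-third down within the crop:
x = 733 + 2 × 1920.33 ≈ 4574; y = 486 + 1 × 269.67 ≈ 756.

(4574, 756)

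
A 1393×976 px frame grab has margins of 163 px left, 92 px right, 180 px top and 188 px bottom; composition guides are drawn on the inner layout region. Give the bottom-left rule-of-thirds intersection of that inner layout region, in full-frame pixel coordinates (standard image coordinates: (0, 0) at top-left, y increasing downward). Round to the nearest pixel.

x = 542 px, y = 585 px

Content width = 1393 − 163 − 92 = 1138 px; content height = 976 − 180 − 188 = 608 px.
Bottom-left is one-third across and two-thirds down within the inner layout region.
x = 163 + 1 × 1138/3 = 163 + 379.33 ≈ 542
y = 180 + 2 × 608/3 = 180 + 405.33 ≈ 585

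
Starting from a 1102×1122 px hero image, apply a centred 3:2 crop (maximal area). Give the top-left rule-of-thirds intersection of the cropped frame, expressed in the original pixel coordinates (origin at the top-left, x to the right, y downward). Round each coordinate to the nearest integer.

1102/1122 < 3/2, so the 3:2 crop keeps the full width 1102 and trims height to 1102 × 2/3 = 734.67 px.
Top offset = (1122 − 734.67)/2 = 193.67 px; left offset = 0.
Top-left is one-third across and one-third down within the crop:
x = 0.00 + 1 × 1102.00/3 ≈ 367; y = 193.67 + 1 × 734.67/3 ≈ 439.

x = 367 px, y = 439 px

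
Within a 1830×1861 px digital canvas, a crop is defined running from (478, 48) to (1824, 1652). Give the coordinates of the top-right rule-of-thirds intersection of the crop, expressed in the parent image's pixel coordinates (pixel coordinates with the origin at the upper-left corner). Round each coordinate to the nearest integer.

x = 1375 px, y = 583 px

Crop width = 1824 − 478 = 1346 px; one third is 448.67 px.
Crop height = 1652 − 48 = 1604 px; one third is 534.67 px.
The top-right point is two-thirds across and one-third down within the crop:
x = 478 + 2 × 448.67 ≈ 1375; y = 48 + 1 × 534.67 ≈ 583.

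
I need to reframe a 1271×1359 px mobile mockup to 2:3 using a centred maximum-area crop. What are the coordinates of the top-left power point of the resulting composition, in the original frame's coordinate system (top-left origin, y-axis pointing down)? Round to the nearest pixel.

x = 485 px, y = 453 px

1271/1359 > 2/3, so the 2:3 crop keeps the full height 1359 and trims width to 1359 × 2/3 = 906.00 px.
Left offset = (1271 − 906.00)/2 = 182.50 px; top offset = 0.
Top-left is one-third across and one-third down within the crop:
x = 182.50 + 1 × 906.00/3 ≈ 485; y = 0.00 + 1 × 1359.00/3 ≈ 453.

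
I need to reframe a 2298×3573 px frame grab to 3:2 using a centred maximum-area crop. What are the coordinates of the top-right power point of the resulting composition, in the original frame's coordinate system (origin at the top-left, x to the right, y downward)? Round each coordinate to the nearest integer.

(1532, 1531)

2298/3573 < 3/2, so the 3:2 crop keeps the full width 2298 and trims height to 2298 × 2/3 = 1532.00 px.
Top offset = (3573 − 1532.00)/2 = 1020.50 px; left offset = 0.
Top-right is two-thirds across and one-third down within the crop:
x = 0.00 + 2 × 2298.00/3 ≈ 1532; y = 1020.50 + 1 × 1532.00/3 ≈ 1531.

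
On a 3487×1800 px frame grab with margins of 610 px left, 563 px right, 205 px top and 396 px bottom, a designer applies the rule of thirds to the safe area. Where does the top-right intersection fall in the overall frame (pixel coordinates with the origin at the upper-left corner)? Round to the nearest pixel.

Content width = 3487 − 610 − 563 = 2314 px; content height = 1800 − 205 − 396 = 1199 px.
Top-right is two-thirds across and one-third down within the safe area.
x = 610 + 2 × 2314/3 = 610 + 1542.67 ≈ 2153
y = 205 + 1 × 1199/3 = 205 + 399.67 ≈ 605

(2153, 605)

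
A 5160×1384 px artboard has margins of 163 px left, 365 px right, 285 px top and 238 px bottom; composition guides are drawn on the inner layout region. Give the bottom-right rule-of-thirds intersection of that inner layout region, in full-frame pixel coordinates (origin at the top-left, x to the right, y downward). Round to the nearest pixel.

x = 3251 px, y = 859 px

Content width = 5160 − 163 − 365 = 4632 px; content height = 1384 − 285 − 238 = 861 px.
Bottom-right is two-thirds across and two-thirds down within the inner layout region.
x = 163 + 2 × 4632/3 = 163 + 3088.00 ≈ 3251
y = 285 + 2 × 861/3 = 285 + 574.00 ≈ 859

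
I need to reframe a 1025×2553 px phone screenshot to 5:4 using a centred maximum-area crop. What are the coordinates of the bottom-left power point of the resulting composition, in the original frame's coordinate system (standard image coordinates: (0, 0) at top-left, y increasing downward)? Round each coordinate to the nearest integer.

1025/2553 < 5/4, so the 5:4 crop keeps the full width 1025 and trims height to 1025 × 4/5 = 820.00 px.
Top offset = (2553 − 820.00)/2 = 866.50 px; left offset = 0.
Bottom-left is one-third across and two-thirds down within the crop:
x = 0.00 + 1 × 1025.00/3 ≈ 342; y = 866.50 + 2 × 820.00/3 ≈ 1413.

(342, 1413)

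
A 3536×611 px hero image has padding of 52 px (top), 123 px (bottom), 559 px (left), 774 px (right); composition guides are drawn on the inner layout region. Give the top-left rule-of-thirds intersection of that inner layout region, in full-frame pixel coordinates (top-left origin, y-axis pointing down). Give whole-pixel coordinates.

Content width = 3536 − 559 − 774 = 2203 px; content height = 611 − 52 − 123 = 436 px.
Top-left is one-third across and one-third down within the inner layout region.
x = 559 + 1 × 2203/3 = 559 + 734.33 ≈ 1293
y = 52 + 1 × 436/3 = 52 + 145.33 ≈ 197

(1293, 197)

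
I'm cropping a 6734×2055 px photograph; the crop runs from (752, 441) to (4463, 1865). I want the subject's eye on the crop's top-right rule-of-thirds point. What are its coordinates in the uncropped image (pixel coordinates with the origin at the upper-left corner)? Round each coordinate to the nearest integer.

(3226, 916)

Crop width = 4463 − 752 = 3711 px; one third is 1237.00 px.
Crop height = 1865 − 441 = 1424 px; one third is 474.67 px.
The top-right point is two-thirds across and one-third down within the crop:
x = 752 + 2 × 1237.00 ≈ 3226; y = 441 + 1 × 474.67 ≈ 916.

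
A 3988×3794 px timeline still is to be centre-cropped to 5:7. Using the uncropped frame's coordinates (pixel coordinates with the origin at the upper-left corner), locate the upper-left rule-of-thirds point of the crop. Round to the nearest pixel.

3988/3794 > 5/7, so the 5:7 crop keeps the full height 3794 and trims width to 3794 × 5/7 = 2710.00 px.
Left offset = (3988 − 2710.00)/2 = 639.00 px; top offset = 0.
Upper-left is one-third across and one-third down within the crop:
x = 639.00 + 1 × 2710.00/3 ≈ 1542; y = 0.00 + 1 × 3794.00/3 ≈ 1265.

x = 1542 px, y = 1265 px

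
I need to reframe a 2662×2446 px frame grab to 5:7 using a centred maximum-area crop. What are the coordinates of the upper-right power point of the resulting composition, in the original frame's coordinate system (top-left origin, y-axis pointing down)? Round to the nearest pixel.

(1622, 815)

2662/2446 > 5/7, so the 5:7 crop keeps the full height 2446 and trims width to 2446 × 5/7 = 1747.14 px.
Left offset = (2662 − 1747.14)/2 = 457.43 px; top offset = 0.
Upper-right is two-thirds across and one-third down within the crop:
x = 457.43 + 2 × 1747.14/3 ≈ 1622; y = 0.00 + 1 × 2446.00/3 ≈ 815.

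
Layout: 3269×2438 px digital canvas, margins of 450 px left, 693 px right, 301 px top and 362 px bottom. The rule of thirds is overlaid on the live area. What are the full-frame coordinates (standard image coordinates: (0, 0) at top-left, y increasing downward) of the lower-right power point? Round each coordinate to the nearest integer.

Content width = 3269 − 450 − 693 = 2126 px; content height = 2438 − 301 − 362 = 1775 px.
Lower-right is two-thirds across and two-thirds down within the live area.
x = 450 + 2 × 2126/3 = 450 + 1417.33 ≈ 1867
y = 301 + 2 × 1775/3 = 301 + 1183.33 ≈ 1484

x = 1867 px, y = 1484 px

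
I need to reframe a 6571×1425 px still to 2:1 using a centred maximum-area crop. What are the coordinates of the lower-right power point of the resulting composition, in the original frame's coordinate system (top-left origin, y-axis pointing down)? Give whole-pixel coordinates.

6571/1425 > 2/1, so the 2:1 crop keeps the full height 1425 and trims width to 1425 × 2/1 = 2850.00 px.
Left offset = (6571 − 2850.00)/2 = 1860.50 px; top offset = 0.
Lower-right is two-thirds across and two-thirds down within the crop:
x = 1860.50 + 2 × 2850.00/3 ≈ 3761; y = 0.00 + 2 × 1425.00/3 ≈ 950.

(3761, 950)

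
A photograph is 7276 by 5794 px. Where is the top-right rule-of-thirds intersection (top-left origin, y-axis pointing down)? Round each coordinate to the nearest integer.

(4851, 1931)

The top-right point sits two-thirds of the way across and one-third of the way down.
x = 2 × 7276/3 ≈ 4851; y = 1 × 5794/3 ≈ 1931.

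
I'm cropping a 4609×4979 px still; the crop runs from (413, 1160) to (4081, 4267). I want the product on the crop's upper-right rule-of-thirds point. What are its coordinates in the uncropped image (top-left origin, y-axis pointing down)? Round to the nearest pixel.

Crop width = 4081 − 413 = 3668 px; one third is 1222.67 px.
Crop height = 4267 − 1160 = 3107 px; one third is 1035.67 px.
The upper-right point is two-thirds across and one-third down within the crop:
x = 413 + 2 × 1222.67 ≈ 2858; y = 1160 + 1 × 1035.67 ≈ 2196.

x = 2858 px, y = 2196 px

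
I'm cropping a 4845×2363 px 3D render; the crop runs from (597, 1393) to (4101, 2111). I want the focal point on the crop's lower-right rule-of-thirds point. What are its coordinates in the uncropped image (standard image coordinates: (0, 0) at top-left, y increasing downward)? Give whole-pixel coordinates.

Crop width = 4101 − 597 = 3504 px; one third is 1168.00 px.
Crop height = 2111 − 1393 = 718 px; one third is 239.33 px.
The lower-right point is two-thirds across and two-thirds down within the crop:
x = 597 + 2 × 1168.00 ≈ 2933; y = 1393 + 2 × 239.33 ≈ 1872.

x = 2933 px, y = 1872 px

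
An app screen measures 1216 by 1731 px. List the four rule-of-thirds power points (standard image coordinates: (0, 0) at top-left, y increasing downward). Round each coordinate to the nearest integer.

(405, 577), (811, 577), (405, 1154), (811, 1154)

One third of 1216 is 405.33; one third of 1731 is 577.
Vertical third lines at x = 405 and x = 811; horizontal third lines at y = 577 and y = 1154.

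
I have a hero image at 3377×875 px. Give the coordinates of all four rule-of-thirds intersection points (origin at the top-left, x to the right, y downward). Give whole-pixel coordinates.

One third of 3377 is 1125.67; one third of 875 is 291.67.
Vertical third lines at x = 1126 and x = 2251; horizontal third lines at y = 292 and y = 583.

(1126, 292), (2251, 292), (1126, 583), (2251, 583)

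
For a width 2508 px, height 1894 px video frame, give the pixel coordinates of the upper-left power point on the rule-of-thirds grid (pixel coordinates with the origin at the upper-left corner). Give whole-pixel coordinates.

x = 836 px, y = 631 px

The upper-left point sits one-third of the way across and one-third of the way down.
x = 1 × 2508/3 ≈ 836; y = 1 × 1894/3 ≈ 631.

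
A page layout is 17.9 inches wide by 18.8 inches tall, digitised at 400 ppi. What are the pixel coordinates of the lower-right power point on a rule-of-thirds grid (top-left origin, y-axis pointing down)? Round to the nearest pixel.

x = 4773 px, y = 5013 px

In pixels the canvas is 17.9 × 400 = 7160 wide and 18.8 × 400 = 7520 tall.
The lower-right point is two-thirds across and two-thirds down:
x = 2 × 7160/3 ≈ 4773; y = 2 × 7520/3 ≈ 5013.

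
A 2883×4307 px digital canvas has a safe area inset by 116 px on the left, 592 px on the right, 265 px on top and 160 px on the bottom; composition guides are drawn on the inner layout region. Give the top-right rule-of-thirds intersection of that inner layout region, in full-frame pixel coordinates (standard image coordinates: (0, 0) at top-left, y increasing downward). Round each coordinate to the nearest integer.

x = 1566 px, y = 1559 px

Content width = 2883 − 116 − 592 = 2175 px; content height = 4307 − 265 − 160 = 3882 px.
Top-right is two-thirds across and one-third down within the inner layout region.
x = 116 + 2 × 2175/3 = 116 + 1450.00 ≈ 1566
y = 265 + 1 × 3882/3 = 265 + 1294.00 ≈ 1559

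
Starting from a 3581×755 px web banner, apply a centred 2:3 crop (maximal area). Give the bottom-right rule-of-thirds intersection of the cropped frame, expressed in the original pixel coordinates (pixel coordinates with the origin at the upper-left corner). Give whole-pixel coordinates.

3581/755 > 2/3, so the 2:3 crop keeps the full height 755 and trims width to 755 × 2/3 = 503.33 px.
Left offset = (3581 − 503.33)/2 = 1538.83 px; top offset = 0.
Bottom-right is two-thirds across and two-thirds down within the crop:
x = 1538.83 + 2 × 503.33/3 ≈ 1874; y = 0.00 + 2 × 755.00/3 ≈ 503.

(1874, 503)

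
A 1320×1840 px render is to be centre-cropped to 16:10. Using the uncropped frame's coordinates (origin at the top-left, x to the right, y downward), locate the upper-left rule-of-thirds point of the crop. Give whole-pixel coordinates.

1320/1840 < 16/10, so the 16:10 crop keeps the full width 1320 and trims height to 1320 × 10/16 = 825.00 px.
Top offset = (1840 − 825.00)/2 = 507.50 px; left offset = 0.
Upper-left is one-third across and one-third down within the crop:
x = 0.00 + 1 × 1320.00/3 ≈ 440; y = 507.50 + 1 × 825.00/3 ≈ 783.

x = 440 px, y = 783 px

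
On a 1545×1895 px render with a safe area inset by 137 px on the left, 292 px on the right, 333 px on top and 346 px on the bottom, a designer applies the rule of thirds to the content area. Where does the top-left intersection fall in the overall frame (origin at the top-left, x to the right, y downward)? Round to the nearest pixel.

Content width = 1545 − 137 − 292 = 1116 px; content height = 1895 − 333 − 346 = 1216 px.
Top-left is one-third across and one-third down within the content area.
x = 137 + 1 × 1116/3 = 137 + 372.00 ≈ 509
y = 333 + 1 × 1216/3 = 333 + 405.33 ≈ 738

(509, 738)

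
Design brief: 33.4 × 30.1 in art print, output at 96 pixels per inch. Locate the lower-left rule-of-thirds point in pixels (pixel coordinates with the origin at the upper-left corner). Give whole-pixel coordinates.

In pixels the canvas is 33.4 × 96 = 3206.4 wide and 30.1 × 96 = 2889.6 tall.
The lower-left point is one-third across and two-thirds down:
x = 1 × 3206.4/3 ≈ 1069; y = 2 × 2889.6/3 ≈ 1926.

(1069, 1926)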